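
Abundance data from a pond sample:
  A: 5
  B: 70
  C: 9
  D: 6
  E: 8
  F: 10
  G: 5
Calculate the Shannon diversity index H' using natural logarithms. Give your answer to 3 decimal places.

Total N = 5+70+9+6+8+10+5 = 113, so the proportions are 0.04425, 0.61947, 0.07965, 0.0531, 0.0708, 0.0885, 0.04425 (working shown to 5 dp, full precision carried).
Each pᵢ ln pᵢ term: 0.04425×(-3.11795)=-0.13796, 0.61947×(-0.47889)=-0.29666, 0.07965×(-2.53016)=-0.20152, 0.0531×(-2.93563)=-0.15587, 0.0708×(-2.64795)=-0.18747, 0.0885×(-2.42480)=-0.21458, 0.04425×(-3.11795)=-0.13796.
Sum = -1.33202, so H' = 1.332.

1.332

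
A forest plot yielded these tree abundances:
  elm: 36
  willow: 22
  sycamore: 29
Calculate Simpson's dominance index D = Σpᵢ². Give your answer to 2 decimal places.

0.35

Total N = 36+22+29 = 87, so the proportions are 0.4138, 0.2529, 0.3333 (working shown to 4 dp, full precision carried).
D = 0.4138² + 0.2529² + 0.3333² = 0.1712 + 0.0639 + 0.1111 = 0.3463.
To 2 decimal places, D = 0.35.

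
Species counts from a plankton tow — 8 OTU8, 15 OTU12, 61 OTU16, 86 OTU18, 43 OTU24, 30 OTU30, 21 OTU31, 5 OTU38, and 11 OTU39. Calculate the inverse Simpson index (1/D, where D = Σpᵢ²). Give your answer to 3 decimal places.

Total N = 8+15+61+86+43+30+21+5+11 = 280, so the proportions are 0.0285714, 0.0535714, 0.2178571, 0.3071429, 0.1535714, 0.1071429, 0.075, 0.0178571, 0.0392857 (working shown to 7 dp, full precision carried).
D = 0.0285714² + 0.0535714² + 0.2178571² + 0.3071429² + 0.1535714² + 0.1071429² + 0.075² + 0.0178571² + 0.0392857² = 0.0008163 + 0.0028699 + 0.0474617 + 0.0943367 + 0.0235842 + 0.0114796 + 0.0056250 + 0.0003189 + 0.0015434 = 0.1880357.
So 1/D = 5.31814, i.e. 5.318 to 3 decimal places.

5.318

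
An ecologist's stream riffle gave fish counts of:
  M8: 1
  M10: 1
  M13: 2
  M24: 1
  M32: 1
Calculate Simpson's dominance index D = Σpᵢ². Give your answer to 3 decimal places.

0.222

Total N = 1+1+2+1+1 = 6, so the proportions are 0.16667, 0.16667, 0.33333, 0.16667, 0.16667 (working shown to 5 dp, full precision carried).
D = 0.16667² + 0.16667² + 0.33333² + 0.16667² + 0.16667² = 0.02778 + 0.02778 + 0.11111 + 0.02778 + 0.02778 = 0.22222.
To 3 decimal places, D = 0.222.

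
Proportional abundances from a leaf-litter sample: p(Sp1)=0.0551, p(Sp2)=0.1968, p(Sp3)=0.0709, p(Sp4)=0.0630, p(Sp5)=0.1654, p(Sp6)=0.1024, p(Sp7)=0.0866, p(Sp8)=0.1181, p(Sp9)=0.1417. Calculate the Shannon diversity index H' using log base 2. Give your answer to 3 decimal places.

Each pᵢ log₂ pᵢ term (working shown to 5 dp, full precision carried): 0.0551×(-4.18180)=-0.23042, 0.1968×(-2.34520)=-0.46153, 0.0709×(-3.81807)=-0.27070, 0.063×(-3.98850)=-0.25128, 0.1654×(-2.59597)=-0.42937, 0.1024×(-3.28771)=-0.33666, 0.0866×(-3.52949)=-0.30565, 0.1181×(-3.08192)=-0.36397, 0.1417×(-2.81909)=-0.39946.
Sum = -3.04906, so H' = 3.049.

3.049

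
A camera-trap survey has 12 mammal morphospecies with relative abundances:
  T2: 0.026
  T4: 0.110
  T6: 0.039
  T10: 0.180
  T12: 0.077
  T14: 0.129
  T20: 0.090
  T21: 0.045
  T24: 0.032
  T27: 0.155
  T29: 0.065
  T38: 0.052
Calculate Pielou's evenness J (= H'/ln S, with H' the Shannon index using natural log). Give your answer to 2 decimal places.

0.93

H' = −Σ pᵢ ln pᵢ = −((-0.0949) + (-0.2428) + (-0.1265) + (-0.3087) + (-0.1974) + (-0.2642) + (-0.2167) + (-0.1395) + (-0.1101) + (-0.2890) + (-0.1777) + (-0.1537)) = 2.3213 (working shown to 4 dp, full precision carried).
With S = 12 species, ln S = 2.4849, so J = 2.3213/2.4849 = 0.9341, i.e. 0.93 to 2 decimal places.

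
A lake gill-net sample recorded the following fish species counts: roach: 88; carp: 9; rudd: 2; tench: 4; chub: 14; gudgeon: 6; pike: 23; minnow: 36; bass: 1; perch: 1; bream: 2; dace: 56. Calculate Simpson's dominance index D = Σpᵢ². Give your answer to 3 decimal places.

0.223

Total N = 88+9+2+4+14+6+23+36+1+1+2+56 = 242, so the proportions are 0.36364, 0.03719, 0.00826, 0.01653, 0.05785, 0.02479, 0.09504, 0.14876, 0.00413, 0.00413, 0.00826, 0.2314 (working shown to 5 dp, full precision carried).
D = 0.36364² + 0.03719² + 0.00826² + 0.01653² + 0.05785² + 0.02479² + 0.09504² + 0.14876² + 0.00413² + 0.00413² + 0.00826² + 0.2314² = 0.13223 + 0.00138 + 0.00007 + 0.00027 + 0.00335 + 0.00061 + 0.00903 + 0.02213 + 0.00002 + 0.00002 + 0.00007 + 0.05355 = 0.22273.
To 3 decimal places, D = 0.223.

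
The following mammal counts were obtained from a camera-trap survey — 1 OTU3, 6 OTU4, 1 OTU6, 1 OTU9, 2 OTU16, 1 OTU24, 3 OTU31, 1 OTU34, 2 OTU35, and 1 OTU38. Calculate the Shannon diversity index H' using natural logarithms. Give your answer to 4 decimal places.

Total N = 1+6+1+1+2+1+3+1+2+1 = 19, so the proportions are 0.052632, 0.315789, 0.052632, 0.052632, 0.105263, 0.052632, 0.157895, 0.052632, 0.105263, 0.052632 (working shown to 6 dp, full precision carried).
Each pᵢ ln pᵢ term: 0.052632×(-2.944439)=-0.154970, 0.315789×(-1.152680)=-0.364004, 0.052632×(-2.944439)=-0.154970, 0.052632×(-2.944439)=-0.154970, 0.105263×(-2.251292)=-0.236978, 0.052632×(-2.944439)=-0.154970, 0.157895×(-1.845827)=-0.291446, 0.052632×(-2.944439)=-0.154970, 0.105263×(-2.251292)=-0.236978, 0.052632×(-2.944439)=-0.154970.
Sum = -2.059229, so H' = 2.0592.

2.0592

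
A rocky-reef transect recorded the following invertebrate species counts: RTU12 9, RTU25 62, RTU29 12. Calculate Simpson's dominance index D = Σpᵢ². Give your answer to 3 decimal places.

0.591

Total N = 9+62+12 = 83, so the proportions are 0.10843, 0.74699, 0.14458 (working shown to 5 dp, full precision carried).
D = 0.10843² + 0.74699² + 0.14458² = 0.01176 + 0.55799 + 0.02090 = 0.59065.
To 3 decimal places, D = 0.591.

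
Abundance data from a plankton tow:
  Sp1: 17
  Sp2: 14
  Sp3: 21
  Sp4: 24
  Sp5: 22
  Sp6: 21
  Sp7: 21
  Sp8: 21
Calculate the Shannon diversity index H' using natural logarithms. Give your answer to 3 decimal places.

Total N = 17+14+21+24+22+21+21+21 = 161, so the proportions are 0.10559, 0.08696, 0.13043, 0.14907, 0.13665, 0.13043, 0.13043, 0.13043 (working shown to 5 dp, full precision carried).
Each pᵢ ln pᵢ term: 0.10559×(-2.24819)=-0.23739, 0.08696×(-2.44235)=-0.21238, 0.13043×(-2.03688)=-0.26568, 0.14907×(-1.90335)=-0.28373, 0.13665×(-1.99036)=-0.27197, 0.13043×(-2.03688)=-0.26568, 0.13043×(-2.03688)=-0.26568, 0.13043×(-2.03688)=-0.26568.
Sum = -2.06819, so H' = 2.068.

2.068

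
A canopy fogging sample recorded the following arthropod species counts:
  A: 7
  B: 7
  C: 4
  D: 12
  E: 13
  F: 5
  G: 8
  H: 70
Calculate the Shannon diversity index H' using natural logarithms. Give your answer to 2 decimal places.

1.52

Total N = 7+7+4+12+13+5+8+70 = 126, so the proportions are 0.0556, 0.0556, 0.0317, 0.0952, 0.1032, 0.0397, 0.0635, 0.5556 (working shown to 4 dp, full precision carried).
Each pᵢ ln pᵢ term: 0.0556×(-2.8904)=-0.1606, 0.0556×(-2.8904)=-0.1606, 0.0317×(-3.4500)=-0.1095, 0.0952×(-2.3514)=-0.2239, 0.1032×(-2.2713)=-0.2343, 0.0397×(-3.2268)=-0.1280, 0.0635×(-2.7568)=-0.1750, 0.5556×(-0.5878)=-0.3265.
Sum = -1.5186, so H' = 1.52.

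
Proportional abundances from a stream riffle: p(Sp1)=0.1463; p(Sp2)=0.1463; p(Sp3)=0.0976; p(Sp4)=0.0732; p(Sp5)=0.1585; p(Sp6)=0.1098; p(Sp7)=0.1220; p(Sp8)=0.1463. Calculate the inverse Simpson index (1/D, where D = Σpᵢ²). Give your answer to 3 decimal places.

D = 0.1463² + 0.1463² + 0.0976² + 0.0732² + 0.1585² + 0.1098² + 0.122² + 0.1463² = 0.0214037 + 0.0214037 + 0.0095258 + 0.0053582 + 0.0251223 + 0.0120560 + 0.0148840 + 0.0214037 = 0.1311574 (working shown to 7 dp, full precision carried).
So 1/D = 7.62443, i.e. 7.624 to 3 decimal places.

7.624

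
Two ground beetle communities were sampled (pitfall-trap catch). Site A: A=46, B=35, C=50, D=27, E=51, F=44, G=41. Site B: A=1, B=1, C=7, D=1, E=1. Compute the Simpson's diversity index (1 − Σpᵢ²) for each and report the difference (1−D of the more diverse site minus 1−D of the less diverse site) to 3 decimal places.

Site A: N=294, proportions 0.15646, 0.11905, 0.17007, 0.09184, 0.17347, 0.14966, 0.13946, giving 1−D = 0.85205 (working shown to 5 dp, full precision carried).
Site B: N=11, proportions 0.09091, 0.09091, 0.63636, 0.09091, 0.09091, giving 1−D = 0.56198.
Difference = |0.85205 − 0.56198| = 0.29007, i.e. 0.290 to 3 decimal places.

0.290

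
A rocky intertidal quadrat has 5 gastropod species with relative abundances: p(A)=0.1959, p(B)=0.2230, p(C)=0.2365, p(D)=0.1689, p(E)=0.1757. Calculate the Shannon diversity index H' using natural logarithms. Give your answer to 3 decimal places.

1.601

Each pᵢ ln pᵢ term (working shown to 5 dp, full precision carried): 0.1959×(-1.63015)=-0.31935, 0.223×(-1.50058)=-0.33463, 0.2365×(-1.44181)=-0.34099, 0.1689×(-1.77845)=-0.30038, 0.1757×(-1.73898)=-0.30554.
Sum = -1.60088, so H' = 1.601.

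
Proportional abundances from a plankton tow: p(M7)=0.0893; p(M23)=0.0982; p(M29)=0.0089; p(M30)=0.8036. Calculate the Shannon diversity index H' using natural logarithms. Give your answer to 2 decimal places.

Each pᵢ ln pᵢ term (working shown to 4 dp, full precision carried): 0.0893×(-2.4158)=-0.2157, 0.0982×(-2.3207)=-0.2279, 0.0089×(-4.7217)=-0.0420, 0.8036×(-0.2187)=-0.1757.
Sum = -0.6614, so H' = 0.66.

0.66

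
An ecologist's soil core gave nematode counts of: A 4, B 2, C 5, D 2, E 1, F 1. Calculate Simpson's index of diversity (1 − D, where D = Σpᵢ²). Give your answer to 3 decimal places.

0.773

Total N = 4+2+5+2+1+1 = 15, so the proportions are 0.26667, 0.13333, 0.33333, 0.13333, 0.06667, 0.06667 (working shown to 5 dp, full precision carried).
D = 0.26667² + 0.13333² + 0.33333² + 0.13333² + 0.06667² + 0.06667² = 0.07111 + 0.01778 + 0.11111 + 0.01778 + 0.00444 + 0.00444 = 0.22667.
So 1 − D = 0.77333, i.e. 0.773 to 3 decimal places.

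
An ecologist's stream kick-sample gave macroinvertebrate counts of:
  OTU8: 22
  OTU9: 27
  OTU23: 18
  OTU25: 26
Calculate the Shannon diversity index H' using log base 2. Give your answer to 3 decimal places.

1.983

Total N = 22+27+18+26 = 93, so the proportions are 0.23656, 0.29032, 0.19355, 0.27957 (working shown to 5 dp, full precision carried).
Each pᵢ log₂ pᵢ term: 0.23656×(-2.07973)=-0.49198, 0.29032×(-1.78427)=-0.51801, 0.19355×(-2.36923)=-0.45856, 0.27957×(-1.83872)=-0.51405.
Sum = -1.98260, so H' = 1.983.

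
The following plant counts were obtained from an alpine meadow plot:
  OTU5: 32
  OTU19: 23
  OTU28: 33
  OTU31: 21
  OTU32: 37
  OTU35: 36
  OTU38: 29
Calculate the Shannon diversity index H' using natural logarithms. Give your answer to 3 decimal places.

1.927

Total N = 32+23+33+21+37+36+29 = 211, so the proportions are 0.15166, 0.109, 0.1564, 0.09953, 0.17536, 0.17062, 0.13744 (working shown to 5 dp, full precision carried).
Each pᵢ ln pᵢ term: 0.15166×(-1.88612)=-0.28605, 0.109×(-2.21636)=-0.24159, 0.1564×(-1.85535)=-0.29017, 0.09953×(-2.30734)=-0.22964, 0.17536×(-1.74094)=-0.30528, 0.17062×(-1.76834)=-0.30171, 0.13744×(-1.98456)=-0.27276.
Sum = -1.92720, so H' = 1.927.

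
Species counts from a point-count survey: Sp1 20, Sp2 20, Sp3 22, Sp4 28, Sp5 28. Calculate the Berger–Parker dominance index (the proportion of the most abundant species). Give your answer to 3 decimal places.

Total N = 20+20+22+28+28 = 118, so the proportions are 0.16949, 0.16949, 0.18644, 0.23729, 0.23729 (working shown to 5 dp, full precision carried).
The largest proportion is 0.23729, i.e. d = 0.237 to 3 decimal places.

0.237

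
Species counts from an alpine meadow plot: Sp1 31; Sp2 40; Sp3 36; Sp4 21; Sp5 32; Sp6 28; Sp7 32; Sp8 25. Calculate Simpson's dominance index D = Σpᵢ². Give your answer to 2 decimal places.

Total N = 31+40+36+21+32+28+32+25 = 245, so the proportions are 0.1265, 0.1633, 0.1469, 0.0857, 0.1306, 0.1143, 0.1306, 0.102 (working shown to 4 dp, full precision carried).
D = 0.1265² + 0.1633² + 0.1469² + 0.0857² + 0.1306² + 0.1143² + 0.1306² + 0.102² = 0.0160 + 0.0267 + 0.0216 + 0.0073 + 0.0171 + 0.0131 + 0.0171 + 0.0104 = 0.1292.
To 2 decimal places, D = 0.13.

0.13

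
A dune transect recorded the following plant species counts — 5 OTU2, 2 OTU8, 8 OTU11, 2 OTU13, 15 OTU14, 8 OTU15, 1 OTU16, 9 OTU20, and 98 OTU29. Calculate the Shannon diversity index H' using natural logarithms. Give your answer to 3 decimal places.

1.255

Total N = 5+2+8+2+15+8+1+9+98 = 148, so the proportions are 0.03378, 0.01351, 0.05405, 0.01351, 0.10135, 0.05405, 0.00676, 0.06081, 0.66216 (working shown to 5 dp, full precision carried).
Each pᵢ ln pᵢ term: 0.03378×(-3.38777)=-0.11445, 0.01351×(-4.30407)=-0.05816, 0.05405×(-2.91777)=-0.15772, 0.01351×(-4.30407)=-0.05816, 0.10135×(-2.28916)=-0.23201, 0.05405×(-2.91777)=-0.15772, 0.00676×(-4.99721)=-0.03376, 0.06081×(-2.79999)=-0.17027, 0.66216×(-0.41224)=-0.27297.
Sum = -1.25523, so H' = 1.255.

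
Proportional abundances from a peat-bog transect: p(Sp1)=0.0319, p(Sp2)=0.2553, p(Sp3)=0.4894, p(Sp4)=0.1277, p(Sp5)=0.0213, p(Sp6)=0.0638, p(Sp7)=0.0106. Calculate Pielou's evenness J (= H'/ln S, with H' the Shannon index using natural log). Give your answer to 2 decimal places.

0.71

H' = −Σ pᵢ ln pᵢ = −((-0.1099) + (-0.3486) + (-0.3497) + (-0.2628) + (-0.0820) + (-0.1756) + (-0.0482)) = 1.3768 (working shown to 4 dp, full precision carried).
With S = 7 species, ln S = 1.9459, so J = 1.3768/1.9459 = 0.7075, i.e. 0.71 to 2 decimal places.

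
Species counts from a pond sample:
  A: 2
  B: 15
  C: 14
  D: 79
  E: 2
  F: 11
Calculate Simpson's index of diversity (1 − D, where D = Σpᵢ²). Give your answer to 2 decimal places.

Total N = 2+15+14+79+2+11 = 123, so the proportions are 0.0163, 0.122, 0.1138, 0.6423, 0.0163, 0.0894 (working shown to 4 dp, full precision carried).
D = 0.0163² + 0.122² + 0.1138² + 0.6423² + 0.0163² + 0.0894² = 0.0003 + 0.0149 + 0.0130 + 0.4125 + 0.0003 + 0.0080 = 0.4489.
So 1 − D = 0.5511, i.e. 0.55 to 2 decimal places.

0.55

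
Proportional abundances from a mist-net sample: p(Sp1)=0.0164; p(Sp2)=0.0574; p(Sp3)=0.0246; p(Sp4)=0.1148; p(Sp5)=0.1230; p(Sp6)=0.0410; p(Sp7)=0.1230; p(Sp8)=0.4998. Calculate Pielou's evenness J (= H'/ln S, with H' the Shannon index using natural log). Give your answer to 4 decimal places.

0.7522

H' = −Σ pᵢ ln pᵢ = −((-0.067412) + (-0.164033) + (-0.091143) + (-0.248492) + (-0.257755) + (-0.130962) + (-0.257755) + (-0.346635)) = 1.564186 (working shown to 6 dp, full precision carried).
With S = 8 species, ln S = 2.079442, so J = 1.564186/2.079442 = 0.752215, i.e. 0.7522 to 4 decimal places.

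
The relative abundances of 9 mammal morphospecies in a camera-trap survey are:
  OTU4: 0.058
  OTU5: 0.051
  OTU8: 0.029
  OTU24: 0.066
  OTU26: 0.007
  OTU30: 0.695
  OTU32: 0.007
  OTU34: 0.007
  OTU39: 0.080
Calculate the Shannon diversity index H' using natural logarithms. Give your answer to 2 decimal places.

1.16

Each pᵢ ln pᵢ term (working shown to 4 dp, full precision carried): 0.058×(-2.8473)=-0.1651, 0.051×(-2.9759)=-0.1518, 0.029×(-3.5405)=-0.1027, 0.066×(-2.7181)=-0.1794, 0.007×(-4.9618)=-0.0347, 0.695×(-0.3638)=-0.2529, 0.007×(-4.9618)=-0.0347, 0.007×(-4.9618)=-0.0347, 0.08×(-2.5257)=-0.2021.
Sum = -1.1581, so H' = 1.16.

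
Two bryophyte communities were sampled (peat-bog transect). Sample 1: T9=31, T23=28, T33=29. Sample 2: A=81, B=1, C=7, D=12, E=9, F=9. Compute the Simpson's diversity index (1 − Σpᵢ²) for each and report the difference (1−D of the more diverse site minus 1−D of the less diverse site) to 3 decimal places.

0.155

Sample 1: N=88, proportions 0.352273, 0.318182, 0.329545, giving 1−D = 0.666064 (working shown to 6 dp, full precision carried).
Sample 2: N=119, proportions 0.680672, 0.008403, 0.058824, 0.10084, 0.07563, 0.07563, giving 1−D = 0.511546.
Difference = |0.666064 − 0.511546| = 0.154518, i.e. 0.155 to 3 decimal places.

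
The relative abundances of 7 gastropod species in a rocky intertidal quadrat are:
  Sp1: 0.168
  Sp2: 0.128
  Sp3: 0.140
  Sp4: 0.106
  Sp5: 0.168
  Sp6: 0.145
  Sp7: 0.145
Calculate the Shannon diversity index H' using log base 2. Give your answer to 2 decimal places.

Each pᵢ log₂ pᵢ term (working shown to 4 dp, full precision carried): 0.168×(-2.5735)=-0.4323, 0.128×(-2.9658)=-0.3796, 0.14×(-2.8365)=-0.3971, 0.106×(-3.2379)=-0.3432, 0.168×(-2.5735)=-0.4323, 0.145×(-2.7859)=-0.4040, 0.145×(-2.7859)=-0.4040.
Sum = -2.7925, so H' = 2.79.

2.79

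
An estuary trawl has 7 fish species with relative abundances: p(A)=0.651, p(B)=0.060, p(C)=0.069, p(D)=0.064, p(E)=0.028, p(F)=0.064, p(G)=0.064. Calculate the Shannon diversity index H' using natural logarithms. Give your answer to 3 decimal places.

Each pᵢ ln pᵢ term (working shown to 5 dp, full precision carried): 0.651×(-0.42925)=-0.27944, 0.06×(-2.81341)=-0.16880, 0.069×(-2.67365)=-0.18448, 0.064×(-2.74887)=-0.17593, 0.028×(-3.57555)=-0.10012, 0.064×(-2.74887)=-0.17593, 0.064×(-2.74887)=-0.17593.
Sum = -1.26062, so H' = 1.261.

1.261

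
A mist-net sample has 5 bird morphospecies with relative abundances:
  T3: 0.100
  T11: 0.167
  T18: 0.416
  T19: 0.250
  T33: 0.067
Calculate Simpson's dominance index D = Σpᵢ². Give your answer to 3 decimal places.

D = 0.1² + 0.167² + 0.416² + 0.25² + 0.067² = 0.01000 + 0.02789 + 0.17306 + 0.06250 + 0.00449 = 0.27793 (working shown to 5 dp, full precision carried).
To 3 decimal places, D = 0.278.

0.278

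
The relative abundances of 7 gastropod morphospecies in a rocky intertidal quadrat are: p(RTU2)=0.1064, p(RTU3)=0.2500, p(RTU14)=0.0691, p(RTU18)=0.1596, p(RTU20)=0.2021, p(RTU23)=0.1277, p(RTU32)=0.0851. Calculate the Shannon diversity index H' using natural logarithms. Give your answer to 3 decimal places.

Each pᵢ ln pᵢ term (working shown to 5 dp, full precision carried): 0.1064×(-2.24055)=-0.23839, 0.25×(-1.38629)=-0.34657, 0.0691×(-2.67220)=-0.18465, 0.1596×(-1.83508)=-0.29288, 0.2021×(-1.59899)=-0.32316, 0.1277×(-2.05807)=-0.26282, 0.0851×(-2.46393)=-0.20968.
Sum = -1.85815, so H' = 1.858.

1.858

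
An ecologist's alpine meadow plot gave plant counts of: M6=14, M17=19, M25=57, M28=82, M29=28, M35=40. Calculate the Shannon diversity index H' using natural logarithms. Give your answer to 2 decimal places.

1.62

Total N = 14+19+57+82+28+40 = 240, so the proportions are 0.0583, 0.0792, 0.2375, 0.3417, 0.1167, 0.1667 (working shown to 4 dp, full precision carried).
Each pᵢ ln pᵢ term: 0.0583×(-2.8416)=-0.1658, 0.0792×(-2.5362)=-0.2008, 0.2375×(-1.4376)=-0.3414, 0.3417×(-1.0739)=-0.3669, 0.1167×(-2.1484)=-0.2507, 0.1667×(-1.7918)=-0.2986.
Sum = -1.6242, so H' = 1.62.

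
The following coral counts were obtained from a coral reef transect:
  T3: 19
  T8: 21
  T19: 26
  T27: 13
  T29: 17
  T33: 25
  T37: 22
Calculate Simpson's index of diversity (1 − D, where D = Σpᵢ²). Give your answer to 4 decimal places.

0.8511

Total N = 19+21+26+13+17+25+22 = 143, so the proportions are 0.132867, 0.146853, 0.181818, 0.090909, 0.118881, 0.174825, 0.153846 (working shown to 6 dp, full precision carried).
D = 0.132867² + 0.146853² + 0.181818² + 0.090909² + 0.118881² + 0.174825² + 0.153846² = 0.017654 + 0.021566 + 0.033058 + 0.008264 + 0.014133 + 0.030564 + 0.023669 = 0.148907.
So 1 − D = 0.851093, i.e. 0.8511 to 4 decimal places.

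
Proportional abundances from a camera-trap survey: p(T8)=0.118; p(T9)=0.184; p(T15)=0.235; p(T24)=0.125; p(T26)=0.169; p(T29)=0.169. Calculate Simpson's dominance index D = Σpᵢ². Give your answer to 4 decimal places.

0.1758

D = 0.118² + 0.184² + 0.235² + 0.125² + 0.169² + 0.169² = 0.013924 + 0.033856 + 0.055225 + 0.015625 + 0.028561 + 0.028561 = 0.175752 (working shown to 6 dp, full precision carried).
To 4 decimal places, D = 0.1758.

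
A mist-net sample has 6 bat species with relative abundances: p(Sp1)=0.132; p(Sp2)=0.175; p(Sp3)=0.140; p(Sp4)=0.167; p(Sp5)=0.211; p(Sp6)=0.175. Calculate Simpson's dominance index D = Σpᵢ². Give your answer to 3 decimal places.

0.171

D = 0.132² + 0.175² + 0.14² + 0.167² + 0.211² + 0.175² = 0.01742 + 0.03062 + 0.01960 + 0.02789 + 0.04452 + 0.03062 = 0.17068 (working shown to 5 dp, full precision carried).
To 3 decimal places, D = 0.171.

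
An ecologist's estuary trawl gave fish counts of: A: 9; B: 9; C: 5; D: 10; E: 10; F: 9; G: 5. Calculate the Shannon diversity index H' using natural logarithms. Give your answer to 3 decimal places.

1.912

Total N = 9+9+5+10+10+9+5 = 57, so the proportions are 0.15789, 0.15789, 0.08772, 0.17544, 0.17544, 0.15789, 0.08772 (working shown to 5 dp, full precision carried).
Each pᵢ ln pᵢ term: 0.15789×(-1.84583)=-0.29145, 0.15789×(-1.84583)=-0.29145, 0.08772×(-2.43361)=-0.21347, 0.17544×(-1.74047)=-0.30534, 0.17544×(-1.74047)=-0.30534, 0.15789×(-1.84583)=-0.29145, 0.08772×(-2.43361)=-0.21347.
Sum = -1.91198, so H' = 1.912.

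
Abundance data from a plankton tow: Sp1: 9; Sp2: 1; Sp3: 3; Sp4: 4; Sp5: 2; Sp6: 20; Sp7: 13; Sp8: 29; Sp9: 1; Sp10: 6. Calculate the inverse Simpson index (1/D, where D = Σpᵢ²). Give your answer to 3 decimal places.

Total N = 9+1+3+4+2+20+13+29+1+6 = 88, so the proportions are 0.1022727, 0.0113636, 0.0340909, 0.0454545, 0.0227273, 0.2272727, 0.1477273, 0.3295455, 0.0113636, 0.0681818 (working shown to 7 dp, full precision carried).
D = 0.1022727² + 0.0113636² + 0.0340909² + 0.0454545² + 0.0227273² + 0.2272727² + 0.1477273² + 0.3295455² + 0.0113636² + 0.0681818² = 0.0104597 + 0.0001291 + 0.0011622 + 0.0020661 + 0.0005165 + 0.0516529 + 0.0218233 + 0.1086002 + 0.0001291 + 0.0046488 = 0.2011880.
So 1/D = 4.97047, i.e. 4.970 to 3 decimal places.

4.970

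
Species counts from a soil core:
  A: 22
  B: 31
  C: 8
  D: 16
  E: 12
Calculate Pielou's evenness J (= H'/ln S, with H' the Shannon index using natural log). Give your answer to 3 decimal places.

0.937

Total N = 22+31+8+16+12 = 89, so the proportions are 0.24719, 0.34831, 0.08989, 0.17978, 0.13483 (working shown to 5 dp, full precision carried).
H' = −Σ pᵢ ln pᵢ = −((-0.34547) + (-0.36735) + (-0.21656) + (-0.30850) + (-0.27017)) = 1.50805.
With S = 5 species, ln S = 1.60944, so J = 1.50805/1.60944 = 0.93700, i.e. 0.937 to 3 decimal places.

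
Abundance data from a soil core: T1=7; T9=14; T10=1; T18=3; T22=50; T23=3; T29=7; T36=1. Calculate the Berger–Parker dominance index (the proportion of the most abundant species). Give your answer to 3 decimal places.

0.581

Total N = 7+14+1+3+50+3+7+1 = 86, so the proportions are 0.0814, 0.16279, 0.01163, 0.03488, 0.5814, 0.03488, 0.0814, 0.01163 (working shown to 5 dp, full precision carried).
The largest proportion is 0.5814, i.e. d = 0.581 to 3 decimal places.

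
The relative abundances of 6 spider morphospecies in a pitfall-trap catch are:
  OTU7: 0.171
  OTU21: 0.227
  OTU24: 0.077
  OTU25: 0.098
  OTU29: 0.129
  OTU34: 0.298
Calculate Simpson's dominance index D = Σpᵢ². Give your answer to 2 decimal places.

0.20

D = 0.171² + 0.227² + 0.077² + 0.098² + 0.129² + 0.298² = 0.0292 + 0.0515 + 0.0059 + 0.0096 + 0.0166 + 0.0888 = 0.2017 (working shown to 4 dp, full precision carried).
To 2 decimal places, D = 0.20.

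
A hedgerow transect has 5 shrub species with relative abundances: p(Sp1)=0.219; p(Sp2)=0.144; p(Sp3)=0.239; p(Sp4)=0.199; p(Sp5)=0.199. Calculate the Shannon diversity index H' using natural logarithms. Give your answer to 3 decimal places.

1.596

Each pᵢ ln pᵢ term (working shown to 5 dp, full precision carried): 0.219×(-1.51868)=-0.33259, 0.144×(-1.93794)=-0.27906, 0.239×(-1.43129)=-0.34208, 0.199×(-1.61445)=-0.32128, 0.199×(-1.61445)=-0.32128.
Sum = -1.59629, so H' = 1.596.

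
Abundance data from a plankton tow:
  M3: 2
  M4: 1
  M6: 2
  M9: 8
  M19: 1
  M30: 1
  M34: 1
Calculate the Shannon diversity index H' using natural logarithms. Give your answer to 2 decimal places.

1.56

Total N = 2+1+2+8+1+1+1 = 16, so the proportions are 0.125, 0.0625, 0.125, 0.5, 0.0625, 0.0625, 0.0625 (working shown to 4 dp, full precision carried).
Each pᵢ ln pᵢ term: 0.125×(-2.0794)=-0.2599, 0.0625×(-2.7726)=-0.1733, 0.125×(-2.0794)=-0.2599, 0.5×(-0.6931)=-0.3466, 0.0625×(-2.7726)=-0.1733, 0.0625×(-2.7726)=-0.1733, 0.0625×(-2.7726)=-0.1733.
Sum = -1.5596, so H' = 1.56.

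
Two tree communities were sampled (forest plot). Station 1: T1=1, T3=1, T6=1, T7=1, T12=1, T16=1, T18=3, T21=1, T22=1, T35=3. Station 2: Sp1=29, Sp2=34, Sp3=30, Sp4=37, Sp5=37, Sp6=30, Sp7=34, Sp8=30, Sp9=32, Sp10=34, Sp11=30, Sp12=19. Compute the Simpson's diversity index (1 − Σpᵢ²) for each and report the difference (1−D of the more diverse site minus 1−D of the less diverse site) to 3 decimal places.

Station 1: N=14, proportions 0.071429, 0.071429, 0.071429, 0.071429, 0.071429, 0.071429, 0.214286, 0.071429, 0.071429, 0.214286, giving 1−D = 0.867347 (working shown to 6 dp, full precision carried).
Station 2: N=376, proportions 0.077128, 0.090426, 0.079787, 0.098404, 0.098404, 0.079787, 0.090426, 0.079787, 0.085106, 0.090426, 0.079787, 0.050532, giving 1−D = 0.914894.
Difference = |0.867347 − 0.914894| = 0.047547, i.e. 0.048 to 3 decimal places.

0.048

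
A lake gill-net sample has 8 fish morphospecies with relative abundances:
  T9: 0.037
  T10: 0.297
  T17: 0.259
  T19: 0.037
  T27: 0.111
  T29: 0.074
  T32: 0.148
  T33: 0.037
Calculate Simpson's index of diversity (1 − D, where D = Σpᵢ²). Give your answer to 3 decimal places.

D = 0.037² + 0.297² + 0.259² + 0.037² + 0.111² + 0.074² + 0.148² + 0.037² = 0.00137 + 0.08821 + 0.06708 + 0.00137 + 0.01232 + 0.00548 + 0.02190 + 0.00137 = 0.19910 (working shown to 5 dp, full precision carried).
So 1 − D = 0.80090, i.e. 0.801 to 3 decimal places.

0.801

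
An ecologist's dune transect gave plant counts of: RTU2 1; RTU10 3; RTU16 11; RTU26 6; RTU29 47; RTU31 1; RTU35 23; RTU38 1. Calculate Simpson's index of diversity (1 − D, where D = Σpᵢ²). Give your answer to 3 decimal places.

0.664

Total N = 1+3+11+6+47+1+23+1 = 93, so the proportions are 0.01075, 0.03226, 0.11828, 0.06452, 0.50538, 0.01075, 0.24731, 0.01075 (working shown to 5 dp, full precision carried).
D = 0.01075² + 0.03226² + 0.11828² + 0.06452² + 0.50538² + 0.01075² + 0.24731² + 0.01075² = 0.00012 + 0.00104 + 0.01399 + 0.00416 + 0.25541 + 0.00012 + 0.06116 + 0.00012 = 0.33611.
So 1 − D = 0.66389, i.e. 0.664 to 3 decimal places.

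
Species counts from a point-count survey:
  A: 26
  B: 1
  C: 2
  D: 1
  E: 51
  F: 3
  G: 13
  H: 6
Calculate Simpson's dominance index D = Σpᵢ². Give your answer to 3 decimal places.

Total N = 26+1+2+1+51+3+13+6 = 103, so the proportions are 0.25243, 0.00971, 0.01942, 0.00971, 0.49515, 0.02913, 0.12621, 0.05825 (working shown to 5 dp, full precision carried).
D = 0.25243² + 0.00971² + 0.01942² + 0.00971² + 0.49515² + 0.02913² + 0.12621² + 0.05825² = 0.06372 + 0.00009 + 0.00038 + 0.00009 + 0.24517 + 0.00085 + 0.01593 + 0.00339 = 0.32963.
To 3 decimal places, D = 0.330.

0.330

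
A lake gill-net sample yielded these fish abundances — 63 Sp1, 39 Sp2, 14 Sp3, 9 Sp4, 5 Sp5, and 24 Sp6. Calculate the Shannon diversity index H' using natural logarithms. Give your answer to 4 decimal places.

Total N = 63+39+14+9+5+24 = 154, so the proportions are 0.409091, 0.253247, 0.090909, 0.058442, 0.032468, 0.155844 (working shown to 6 dp, full precision carried).
Each pᵢ ln pᵢ term: 0.409091×(-0.893818)=-0.365653, 0.253247×(-1.373391)=-0.347807, 0.090909×(-2.397895)=-0.217990, 0.058442×(-2.839728)=-0.165958, 0.032468×(-3.427515)=-0.111283, 0.155844×(-1.858899)=-0.289699.
Sum = -1.498390, so H' = 1.4984.

1.4984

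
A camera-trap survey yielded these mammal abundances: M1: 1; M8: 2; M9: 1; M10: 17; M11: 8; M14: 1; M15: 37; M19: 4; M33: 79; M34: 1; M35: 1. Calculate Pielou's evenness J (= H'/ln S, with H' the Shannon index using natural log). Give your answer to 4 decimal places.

0.5847

Total N = 1+2+1+17+8+1+37+4+79+1+1 = 152, so the proportions are 0.006579, 0.013158, 0.006579, 0.111842, 0.052632, 0.006579, 0.243421, 0.026316, 0.519737, 0.006579, 0.006579 (working shown to 6 dp, full precision carried).
H' = −Σ pᵢ ln pᵢ = −((-0.033052) + (-0.056983) + (-0.033052) + (-0.245009) + (-0.154970) + (-0.033052) + (-0.343945) + (-0.095726) + (-0.340133) + (-0.033052) + (-0.033052)) = 1.402025.
With S = 11 species, ln S = 2.397895, so J = 1.402025/2.397895 = 0.584690, i.e. 0.5847 to 4 decimal places.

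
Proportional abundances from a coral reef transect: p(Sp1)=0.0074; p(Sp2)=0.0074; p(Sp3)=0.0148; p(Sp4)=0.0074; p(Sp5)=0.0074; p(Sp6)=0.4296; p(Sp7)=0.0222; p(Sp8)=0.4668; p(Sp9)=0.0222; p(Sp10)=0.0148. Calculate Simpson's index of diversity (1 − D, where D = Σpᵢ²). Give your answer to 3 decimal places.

D = 0.0074² + 0.0074² + 0.0148² + 0.0074² + 0.0074² + 0.4296² + 0.0222² + 0.4668² + 0.0222² + 0.0148² = 0.00005 + 0.00005 + 0.00022 + 0.00005 + 0.00005 + 0.18456 + 0.00049 + 0.21790 + 0.00049 + 0.00022 = 0.40410 (working shown to 5 dp, full precision carried).
So 1 − D = 0.59590, i.e. 0.596 to 3 decimal places.

0.596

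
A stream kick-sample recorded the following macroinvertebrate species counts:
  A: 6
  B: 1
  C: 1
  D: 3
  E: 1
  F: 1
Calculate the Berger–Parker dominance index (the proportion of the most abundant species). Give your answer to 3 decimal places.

Total N = 6+1+1+3+1+1 = 13, so the proportions are 0.46154, 0.07692, 0.07692, 0.23077, 0.07692, 0.07692 (working shown to 5 dp, full precision carried).
The largest proportion is 0.46154, i.e. d = 0.462 to 3 decimal places.

0.462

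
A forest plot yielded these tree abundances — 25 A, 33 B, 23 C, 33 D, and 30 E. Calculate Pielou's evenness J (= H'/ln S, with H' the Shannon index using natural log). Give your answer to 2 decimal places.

Total N = 25+33+23+33+30 = 144, so the proportions are 0.1736, 0.2292, 0.1597, 0.2292, 0.2083 (working shown to 4 dp, full precision carried).
H' = −Σ pᵢ ln pᵢ = −((-0.3040) + (-0.3376) + (-0.2930) + (-0.3376) + (-0.3268)) = 1.5990.
With S = 5 species, ln S = 1.6094, so J = 1.5990/1.6094 = 0.9935, i.e. 0.99 to 2 decimal places.

0.99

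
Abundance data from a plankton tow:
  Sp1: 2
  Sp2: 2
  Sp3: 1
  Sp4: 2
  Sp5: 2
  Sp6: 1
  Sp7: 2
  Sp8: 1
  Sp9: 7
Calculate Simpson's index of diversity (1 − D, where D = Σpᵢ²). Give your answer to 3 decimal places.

Total N = 2+2+1+2+2+1+2+1+7 = 20, so the proportions are 0.1, 0.1, 0.05, 0.1, 0.1, 0.05, 0.1, 0.05, 0.35 (working shown to 5 dp, full precision carried).
D = 0.1² + 0.1² + 0.05² + 0.1² + 0.1² + 0.05² + 0.1² + 0.05² + 0.35² = 0.01000 + 0.01000 + 0.00250 + 0.01000 + 0.01000 + 0.00250 + 0.01000 + 0.00250 + 0.12250 = 0.18000.
So 1 − D = 0.82000, i.e. 0.820 to 3 decimal places.

0.820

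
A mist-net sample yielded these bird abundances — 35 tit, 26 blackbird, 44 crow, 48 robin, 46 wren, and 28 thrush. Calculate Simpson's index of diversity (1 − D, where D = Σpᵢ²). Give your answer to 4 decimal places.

Total N = 35+26+44+48+46+28 = 227, so the proportions are 0.154185, 0.114537, 0.193833, 0.211454, 0.202643, 0.123348 (working shown to 6 dp, full precision carried).
D = 0.154185² + 0.114537² + 0.193833² + 0.211454² + 0.202643² + 0.123348² = 0.023773 + 0.013119 + 0.037571 + 0.044713 + 0.041064 + 0.015215 = 0.175455.
So 1 − D = 0.824545, i.e. 0.8245 to 4 decimal places.

0.8245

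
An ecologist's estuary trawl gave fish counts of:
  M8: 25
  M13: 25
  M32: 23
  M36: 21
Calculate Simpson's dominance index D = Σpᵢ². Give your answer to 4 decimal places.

Total N = 25+25+23+21 = 94, so the proportions are 0.265957, 0.265957, 0.244681, 0.223404 (working shown to 6 dp, full precision carried).
D = 0.265957² + 0.265957² + 0.244681² + 0.223404² = 0.070733 + 0.070733 + 0.059869 + 0.049909 = 0.251245.
To 4 decimal places, D = 0.2512.

0.2512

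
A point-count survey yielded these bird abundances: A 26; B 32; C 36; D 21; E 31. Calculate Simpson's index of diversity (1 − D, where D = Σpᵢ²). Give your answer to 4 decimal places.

Total N = 26+32+36+21+31 = 146, so the proportions are 0.178082, 0.219178, 0.246575, 0.143836, 0.212329 (working shown to 6 dp, full precision carried).
D = 0.178082² + 0.219178² + 0.246575² + 0.143836² + 0.212329² = 0.031713 + 0.048039 + 0.060799 + 0.020689 + 0.045084 = 0.206324.
So 1 − D = 0.793676, i.e. 0.7937 to 4 decimal places.

0.7937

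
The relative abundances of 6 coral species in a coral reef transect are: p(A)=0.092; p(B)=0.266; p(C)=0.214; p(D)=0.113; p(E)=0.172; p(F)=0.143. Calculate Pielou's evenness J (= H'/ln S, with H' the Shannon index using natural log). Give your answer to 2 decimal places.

H' = −Σ pᵢ ln pᵢ = −((-0.21951) + (-0.35225) + (-0.32994) + (-0.24638) + (-0.30276) + (-0.27812)) = 1.72897 (working shown to 5 dp, full precision carried).
With S = 6 species, ln S = 1.79176, so J = 1.72897/1.79176 = 0.96496, i.e. 0.96 to 2 decimal places.

0.96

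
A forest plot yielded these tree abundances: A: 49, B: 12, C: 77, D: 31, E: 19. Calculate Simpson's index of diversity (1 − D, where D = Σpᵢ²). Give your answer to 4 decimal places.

0.7228

Total N = 49+12+77+31+19 = 188, so the proportions are 0.260638, 0.06383, 0.409574, 0.164894, 0.101064 (working shown to 6 dp, full precision carried).
D = 0.260638² + 0.06383² + 0.409574² + 0.164894² + 0.101064² = 0.067932 + 0.004074 + 0.167751 + 0.027190 + 0.010214 = 0.277162.
So 1 − D = 0.722838, i.e. 0.7228 to 4 decimal places.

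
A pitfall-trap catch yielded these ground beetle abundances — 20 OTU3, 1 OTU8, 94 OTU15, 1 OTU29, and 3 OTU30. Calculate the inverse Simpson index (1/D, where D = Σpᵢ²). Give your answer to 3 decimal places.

Total N = 20+1+94+1+3 = 119, so the proportions are 0.168067, 0.008403, 0.789916, 0.008403, 0.02521 (working shown to 6 dp, full precision carried).
D = 0.168067² + 0.008403² + 0.789916² + 0.008403² + 0.02521² = 0.028247 + 0.000071 + 0.623967 + 0.000071 + 0.000636 = 0.652991.
So 1/D = 1.53142, i.e. 1.531 to 3 decimal places.

1.531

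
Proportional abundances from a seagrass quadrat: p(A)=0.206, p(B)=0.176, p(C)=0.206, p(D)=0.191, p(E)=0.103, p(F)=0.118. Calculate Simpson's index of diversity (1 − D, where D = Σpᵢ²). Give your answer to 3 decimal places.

D = 0.206² + 0.176² + 0.206² + 0.191² + 0.103² + 0.118² = 0.04244 + 0.03098 + 0.04244 + 0.03648 + 0.01061 + 0.01392 = 0.17686 (working shown to 5 dp, full precision carried).
So 1 − D = 0.82314, i.e. 0.823 to 3 decimal places.

0.823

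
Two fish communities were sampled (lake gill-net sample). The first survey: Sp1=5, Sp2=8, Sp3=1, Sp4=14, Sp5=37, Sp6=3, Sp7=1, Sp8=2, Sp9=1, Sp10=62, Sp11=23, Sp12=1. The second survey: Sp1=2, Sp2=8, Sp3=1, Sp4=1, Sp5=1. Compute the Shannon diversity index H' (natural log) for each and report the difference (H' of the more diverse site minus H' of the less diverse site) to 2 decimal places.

The first survey: N=158, proportions 0.0316, 0.0506, 0.0063, 0.0886, 0.2342, 0.019, 0.0063, 0.0127, 0.0063, 0.3924, 0.1456, 0.0063, giving H' = 1.7214 (working shown to 4 dp, full precision carried).
The second survey: N=13, proportions 0.1538, 0.6154, 0.0769, 0.0769, 0.0769, giving H' = 1.1787.
Difference = |1.7214 − 1.1787| = 0.5427, i.e. 0.54 to 2 decimal places.

0.54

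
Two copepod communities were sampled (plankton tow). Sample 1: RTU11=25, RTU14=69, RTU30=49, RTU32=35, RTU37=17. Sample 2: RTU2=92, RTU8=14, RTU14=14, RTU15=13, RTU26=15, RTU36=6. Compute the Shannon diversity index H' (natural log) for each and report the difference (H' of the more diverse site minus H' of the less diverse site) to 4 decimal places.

0.1933

Sample 1: N=195, proportions 0.128205, 0.353846, 0.251282, 0.179487, 0.087179, giving H' = 1.499019 (working shown to 6 dp, full precision carried).
Sample 2: N=154, proportions 0.597403, 0.090909, 0.090909, 0.084416, 0.097403, 0.038961, giving H' = 1.305694.
Difference = |1.499019 − 1.305694| = 0.193325, i.e. 0.1933 to 4 decimal places.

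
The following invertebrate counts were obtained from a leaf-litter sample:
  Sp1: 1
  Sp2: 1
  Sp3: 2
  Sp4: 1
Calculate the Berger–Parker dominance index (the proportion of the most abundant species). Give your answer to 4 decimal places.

Total N = 1+1+2+1 = 5, so the proportions are 0.2, 0.2, 0.4, 0.2 (working shown to 6 dp, full precision carried).
The largest proportion is 0.4, i.e. d = 0.4000 to 4 decimal places.

0.4000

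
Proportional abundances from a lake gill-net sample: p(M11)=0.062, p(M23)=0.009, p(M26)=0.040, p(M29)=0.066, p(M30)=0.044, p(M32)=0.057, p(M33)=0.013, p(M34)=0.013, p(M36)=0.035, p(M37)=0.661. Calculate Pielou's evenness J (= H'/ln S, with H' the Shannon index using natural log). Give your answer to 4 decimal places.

0.5766

H' = −Σ pᵢ ln pᵢ = −((-0.172398) + (-0.042395) + (-0.128755) + (-0.179395) + (-0.137437) + (-0.163288) + (-0.056456) + (-0.056456) + (-0.117334) + (-0.273655)) = 1.327570 (working shown to 6 dp, full precision carried).
With S = 10 species, ln S = 2.302585, so J = 1.327570/2.302585 = 0.576556, i.e. 0.5766 to 4 decimal places.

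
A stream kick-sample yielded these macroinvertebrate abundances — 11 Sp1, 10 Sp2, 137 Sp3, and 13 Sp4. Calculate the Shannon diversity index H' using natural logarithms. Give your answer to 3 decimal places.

0.716

Total N = 11+10+137+13 = 171, so the proportions are 0.06433, 0.05848, 0.80117, 0.07602 (working shown to 5 dp, full precision carried).
Each pᵢ ln pᵢ term: 0.06433×(-2.74377)=-0.17650, 0.05848×(-2.83908)=-0.16603, 0.80117×(-0.22168)=-0.17761, 0.07602×(-2.57671)=-0.19589.
Sum = -0.71602, so H' = 0.716.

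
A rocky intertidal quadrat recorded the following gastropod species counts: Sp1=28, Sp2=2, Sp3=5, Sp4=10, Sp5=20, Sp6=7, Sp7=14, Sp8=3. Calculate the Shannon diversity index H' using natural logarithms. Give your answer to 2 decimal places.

Total N = 28+2+5+10+20+7+14+3 = 89, so the proportions are 0.3146, 0.0225, 0.0562, 0.1124, 0.2247, 0.0787, 0.1573, 0.0337 (working shown to 4 dp, full precision carried).
Each pᵢ ln pᵢ term: 0.3146×(-1.1564)=-0.3638, 0.0225×(-3.7955)=-0.0853, 0.0562×(-2.8792)=-0.1618, 0.1124×(-2.1861)=-0.2456, 0.2247×(-1.4929)=-0.3355, 0.0787×(-2.5427)=-0.2000, 0.1573×(-1.8496)=-0.2909, 0.0337×(-3.3900)=-0.1143.
Sum = -1.7972, so H' = 1.80.

1.80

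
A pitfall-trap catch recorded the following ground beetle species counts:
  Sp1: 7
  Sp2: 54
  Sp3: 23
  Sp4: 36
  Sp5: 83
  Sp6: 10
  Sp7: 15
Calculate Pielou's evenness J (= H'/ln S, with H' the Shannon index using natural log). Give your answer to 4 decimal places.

Total N = 7+54+23+36+83+10+15 = 228, so the proportions are 0.030702, 0.236842, 0.100877, 0.157895, 0.364035, 0.04386, 0.065789 (working shown to 6 dp, full precision carried).
H' = −Σ pᵢ ln pᵢ = −((-0.106948) + (-0.341138) + (-0.231397) + (-0.291446) + (-0.367859) + (-0.137139) + (-0.179033)) = 1.654960.
With S = 7 species, ln S = 1.945910, so J = 1.654960/1.945910 = 0.850481, i.e. 0.8505 to 4 decimal places.

0.8505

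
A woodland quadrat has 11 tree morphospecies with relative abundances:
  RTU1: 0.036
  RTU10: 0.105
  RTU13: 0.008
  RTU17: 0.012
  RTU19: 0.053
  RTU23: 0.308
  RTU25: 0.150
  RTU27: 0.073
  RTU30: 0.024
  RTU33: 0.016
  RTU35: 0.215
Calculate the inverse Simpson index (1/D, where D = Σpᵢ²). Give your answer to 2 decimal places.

D = 0.036² + 0.105² + 0.008² + 0.012² + 0.053² + 0.308² + 0.15² + 0.073² + 0.024² + 0.016² + 0.215² = 0.001296 + 0.011025 + 0.000064 + 0.000144 + 0.002809 + 0.094864 + 0.022500 + 0.005329 + 0.000576 + 0.000256 + 0.046225 = 0.185088 (working shown to 6 dp, full precision carried).
So 1/D = 5.4028, i.e. 5.40 to 2 decimal places.

5.40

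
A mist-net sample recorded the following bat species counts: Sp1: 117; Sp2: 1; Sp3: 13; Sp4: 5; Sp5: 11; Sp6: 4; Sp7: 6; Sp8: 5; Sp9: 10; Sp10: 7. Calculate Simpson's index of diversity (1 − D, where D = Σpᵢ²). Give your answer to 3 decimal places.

0.556

Total N = 117+1+13+5+11+4+6+5+10+7 = 179, so the proportions are 0.65363, 0.00559, 0.07263, 0.02793, 0.06145, 0.02235, 0.03352, 0.02793, 0.05587, 0.03911 (working shown to 5 dp, full precision carried).
D = 0.65363² + 0.00559² + 0.07263² + 0.02793² + 0.06145² + 0.02235² + 0.03352² + 0.02793² + 0.05587² + 0.03911² = 0.42723 + 0.00003 + 0.00527 + 0.00078 + 0.00378 + 0.00050 + 0.00112 + 0.00078 + 0.00312 + 0.00153 = 0.44415.
So 1 − D = 0.55585, i.e. 0.556 to 3 decimal places.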